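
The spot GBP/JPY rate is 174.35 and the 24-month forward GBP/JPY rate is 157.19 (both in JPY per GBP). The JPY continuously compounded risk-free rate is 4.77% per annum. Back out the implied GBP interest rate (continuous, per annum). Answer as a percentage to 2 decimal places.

9.95%

F = S·e^((r_JPY − r_GBP)T) ⇒ r_GBP = r_JPY − ln(F/S)/T
ln(157.19/174.35) = -0.103610; /(24/12) = -0.051805
r_GBP = 0.0477 + 0.051805 = 0.099505
r_GBP = 9.95%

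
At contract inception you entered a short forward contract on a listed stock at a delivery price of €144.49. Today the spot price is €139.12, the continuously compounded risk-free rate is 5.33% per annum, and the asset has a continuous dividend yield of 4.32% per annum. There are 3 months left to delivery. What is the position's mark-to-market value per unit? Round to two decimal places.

€4.95

Current fair forward for the remaining 3 months: F = S·e^((r − q)·T), (r − q) = 0.0533 − 0.0432 = 0.0101
F = 139.12 · e^(0.0101 × 3/12) = 139.12 × 1.002528 = 139.4717
Value of long forward = (F − K)·e^(−rT) = (139.4717 − 144.49) · e^(−0.0533·3/12)
= -5.0183 × 0.986763 = -4.95
Short position value = −(long value) = €4.95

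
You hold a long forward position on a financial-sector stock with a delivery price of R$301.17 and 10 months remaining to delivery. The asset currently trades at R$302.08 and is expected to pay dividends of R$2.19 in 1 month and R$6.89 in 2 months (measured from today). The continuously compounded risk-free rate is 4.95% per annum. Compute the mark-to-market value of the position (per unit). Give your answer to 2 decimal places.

R$4.07

PV(remaining dividends) I = 2.19·e^(−0.0495·1/12) + 6.89·e^(−0.0495·2/12) = 9.0144
Current forward F = (S − I)·e^(rT) = (302.08 − 9.0144)·e^(0.0495·10/12) = 293.0656 × 1.042113 = 305.4075
Value (long) = (F − K)·e^(−rT) = (305.4075 − 301.17) × 0.959589 = 4.0663
Value = R$4.07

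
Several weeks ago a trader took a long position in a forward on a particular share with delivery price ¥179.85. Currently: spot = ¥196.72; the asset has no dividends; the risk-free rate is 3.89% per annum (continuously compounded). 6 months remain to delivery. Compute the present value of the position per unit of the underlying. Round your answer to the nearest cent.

¥20.33

Current fair forward for the remaining 6 months: F = S·e^(r·T), r = 0.0389
F = 196.72 · e^(0.0389 × 6/12) = 196.72 × 1.019640 = 200.5836
Value of long forward = (F − K)·e^(−rT) = (200.5836 − 179.85) · e^(−0.0389·6/12)
= 20.7336 × 0.980738 = 20.33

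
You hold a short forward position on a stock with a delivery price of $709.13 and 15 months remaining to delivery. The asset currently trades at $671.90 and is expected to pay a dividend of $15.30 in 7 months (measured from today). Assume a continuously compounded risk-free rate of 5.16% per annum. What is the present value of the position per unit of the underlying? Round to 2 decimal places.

PV(remaining dividends) I = 15.30·e^(−0.0516·7/12) = 14.8463
Current forward F = (S − I)·e^(rT) = (671.90 − 14.8463)·e^(0.0516·15/12) = 657.0537 × 1.066626 = 700.8306
Value (long) = (F − K)·e^(−rT) = (700.8306 − 709.13) × 0.937536 = -7.7810
Short position value = −(long value) = $7.78

$7.78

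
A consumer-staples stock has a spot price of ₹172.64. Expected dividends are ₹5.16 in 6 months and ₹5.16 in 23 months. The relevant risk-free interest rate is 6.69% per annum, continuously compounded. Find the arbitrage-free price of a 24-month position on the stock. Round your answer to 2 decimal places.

PV(dividends) I = 5.16·e^(−0.0669·6/12) + 5.16·e^(−0.0669·23/12)
I = 4.9903 + 4.5390 = 9.5293
F = (S − I)·e^(rT) = (172.64 − 9.5293) · e^(0.0669·24/12)
= 163.1107 · e^0.133800 = 163.1107 × 1.143164 = ₹186.46

₹186.46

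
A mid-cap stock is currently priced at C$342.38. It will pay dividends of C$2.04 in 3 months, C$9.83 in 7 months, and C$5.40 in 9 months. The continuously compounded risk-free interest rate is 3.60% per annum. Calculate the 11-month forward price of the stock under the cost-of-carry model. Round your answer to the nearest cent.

PV(dividends) I = 2.04·e^(−0.0360·3/12) + 9.83·e^(−0.0360·7/12) + 5.40·e^(−0.0360·9/12)
I = 2.0217 + 9.6257 + 5.2562 = 16.9036
F = (S − I)·e^(rT) = (342.38 − 16.9036) · e^(0.0360·11/12)
= 325.4764 · e^0.033000 = 325.4764 × 1.033551 = C$336.40

C$336.40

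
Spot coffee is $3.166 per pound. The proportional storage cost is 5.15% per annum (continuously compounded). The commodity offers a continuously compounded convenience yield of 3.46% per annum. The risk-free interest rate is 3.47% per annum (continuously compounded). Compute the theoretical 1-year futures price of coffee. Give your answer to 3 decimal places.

$3.334 per pound

Net carry = r + u − y = 0.0347 + 0.0515 − 0.0346 = 0.0516
F = S·e^((r+u−y)T) = 3.166 · e^(0.0516 × 12/12) = 3.166 · e^0.051600
= 3.166 × 1.052954 = $3.334 per pound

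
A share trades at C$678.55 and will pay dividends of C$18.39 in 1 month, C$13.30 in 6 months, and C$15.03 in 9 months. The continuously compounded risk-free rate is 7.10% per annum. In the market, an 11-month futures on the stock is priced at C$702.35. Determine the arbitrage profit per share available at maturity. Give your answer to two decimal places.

C$26.59 per share

PV(dividends) I = 18.39·e^(−0.0710·1/12) + 13.30·e^(−0.0710·6/12) + 15.03·e^(−0.0710·9/12) = 45.3682
Fair futures F* = (S − I)·e^(rT) = (678.55 − 45.3682)·e^0.065083 = 633.1818 × 1.067248 = 675.7620
Market C$702.35 > fair 675.7620: forward overpriced → cash-and-carry (borrow at r, buy the stock and collect the dividends, short the forward).
Profit at T = |F_mkt − F*| = |702.35 − 675.7620| = C$26.59 per share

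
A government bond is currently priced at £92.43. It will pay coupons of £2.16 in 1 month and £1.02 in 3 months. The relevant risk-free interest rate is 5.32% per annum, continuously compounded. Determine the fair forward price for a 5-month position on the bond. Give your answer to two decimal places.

PV(coupons) I = 2.16·e^(−0.0532·1/12) + 1.02·e^(−0.0532·3/12)
I = 2.1504 + 1.0065 = 3.1569
F = (S − I)·e^(rT) = (92.43 − 3.1569) · e^(0.0532·5/12)
= 89.2731 · e^0.022167 = 89.2731 × 1.022415 = £91.27

£91.27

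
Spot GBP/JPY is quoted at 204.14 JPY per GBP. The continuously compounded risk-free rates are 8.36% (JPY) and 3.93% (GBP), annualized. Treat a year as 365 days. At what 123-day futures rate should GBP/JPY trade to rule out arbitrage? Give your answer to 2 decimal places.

F = S·e^((r_JPY − r_GBP)T) = 204.14 · e^((0.0836 − 0.0393) × 123/365)
= 204.14 · e^0.014928 = 204.14 × 1.015040
F = 207.21 JPY per GBP

207.21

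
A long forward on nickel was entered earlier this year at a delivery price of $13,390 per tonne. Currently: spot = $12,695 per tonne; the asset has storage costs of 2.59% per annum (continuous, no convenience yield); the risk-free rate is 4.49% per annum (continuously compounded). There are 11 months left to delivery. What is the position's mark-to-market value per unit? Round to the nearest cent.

Current fair forward for the remaining 11 months: F = S·e^((r + u)·T), (r + u) = 0.0449 + 0.0259 = 0.0708
F = 12695 · e^(0.0708 × 11/12) = 12695 × 1.06705231 = 13546.2291
Value of long forward = (F − K)·e^(−rT) = (13546.2291 − 13390) · e^(−0.0449·11/12)
= 156.2291 × 0.95967717 = 149.93

$149.93 per tonne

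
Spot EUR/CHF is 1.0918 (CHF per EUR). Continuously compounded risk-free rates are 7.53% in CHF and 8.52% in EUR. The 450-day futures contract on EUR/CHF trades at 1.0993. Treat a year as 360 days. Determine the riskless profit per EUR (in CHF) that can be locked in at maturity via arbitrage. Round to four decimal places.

0.0209 per EUR (in CHF)

Fair futures: F* = S·e^(carry·T), with carry = (r_CHF − r_EUR) = 0.0753 − 0.0852 = -0.0099
F* = 1.0918 · e^(-0.0099 × 450/360) = 1.0918 · e^-0.012375 = 1.0918 × 0.987701 = 1.0784
Market 1.0993 > fair 1.0784: forward overpriced → cash-and-carry (buy spot, short the forward).
At maturity, profit = |F_mkt − F*| = |1.0993 − 1.0784| = 0.0209 per EUR (in CHF)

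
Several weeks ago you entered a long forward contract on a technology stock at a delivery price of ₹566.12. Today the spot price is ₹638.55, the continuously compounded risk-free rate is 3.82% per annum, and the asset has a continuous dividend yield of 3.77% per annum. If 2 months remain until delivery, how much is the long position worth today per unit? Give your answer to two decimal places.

₹72.02

Current fair forward for the remaining 2 months: F = S·e^((r − q)·T), (r − q) = 0.0382 − 0.0377 = 0.0005
F = 638.55 · e^(0.0005 × 2/12) = 638.55 × 1.000083 = 638.6030
Value of long forward = (F − K)·e^(−rT) = (638.6030 − 566.12) · e^(−0.0382·2/12)
= 72.4830 × 0.993654 = 72.02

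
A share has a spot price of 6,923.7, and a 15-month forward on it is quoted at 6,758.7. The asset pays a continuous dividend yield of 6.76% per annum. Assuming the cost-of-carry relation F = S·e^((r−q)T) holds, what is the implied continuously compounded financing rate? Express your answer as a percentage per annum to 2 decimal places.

4.83%

From F = S·e^((r−q)T): (r − q) = ln(F/S)/T
ln(6758.7/6923.7) = ln(0.976169) = -0.024120
(r − q) = -0.024120 / (15/12) = -0.019296
r = ln(F/S)/T + q = -0.019296 + 0.0676 = 0.048304
r = 4.83%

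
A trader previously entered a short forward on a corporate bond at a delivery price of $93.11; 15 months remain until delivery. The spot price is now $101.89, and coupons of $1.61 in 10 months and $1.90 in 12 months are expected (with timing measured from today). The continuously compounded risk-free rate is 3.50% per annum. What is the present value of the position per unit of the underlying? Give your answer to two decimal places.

-$9.37

PV(remaining coupons) I = 1.61·e^(−0.0350·10/12) + 1.90·e^(−0.0350·12/12) = 3.3984
Current forward F = (S − I)·e^(rT) = (101.89 − 3.3984)·e^(0.0350·15/12) = 98.4916 × 1.044721 = 102.8962
Value (long) = (F − K)·e^(−rT) = (102.8962 − 93.11) × 0.957193 = 9.3673
Short position value = −(long value) = -$9.37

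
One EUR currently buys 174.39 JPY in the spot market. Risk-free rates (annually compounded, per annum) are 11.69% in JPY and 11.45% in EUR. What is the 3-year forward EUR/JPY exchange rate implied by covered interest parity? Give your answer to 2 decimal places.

By covered interest parity, F = S · (1+r_JPY)^T / (1+r_EUR)^T
= 174.39 × 1.393294 / 1.384332 = 174.39 × 1.006474
F = 175.52 JPY per EUR

175.52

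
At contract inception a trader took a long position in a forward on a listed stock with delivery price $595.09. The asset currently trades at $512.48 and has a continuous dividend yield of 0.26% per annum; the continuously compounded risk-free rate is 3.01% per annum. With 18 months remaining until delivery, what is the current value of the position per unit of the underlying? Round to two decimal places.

-$58.33

Current fair forward for the remaining 18 months: F = S·e^((r − q)·T), (r − q) = 0.0301 − 0.0026 = 0.0275
F = 512.48 · e^(0.0275 × 18/12) = 512.48 × 1.042113 = 534.0621
Value of long forward = (F − K)·e^(−rT) = (534.0621 − 595.09) · e^(−0.0301·18/12)
= -61.0279 × 0.955854 = -58.33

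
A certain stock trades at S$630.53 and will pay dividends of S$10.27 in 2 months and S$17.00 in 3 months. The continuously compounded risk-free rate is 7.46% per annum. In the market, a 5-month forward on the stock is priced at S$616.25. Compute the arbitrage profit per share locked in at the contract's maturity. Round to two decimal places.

S$6.51 per share

PV(dividends) I = 10.27·e^(−0.0746·2/12) + 17.00·e^(−0.0746·3/12) = 26.8290
Fair forward F* = (S − I)·e^(rT) = (630.53 − 26.8290)·e^0.031083 = 603.7010 × 1.031571 = 622.7604
Market S$616.25 < fair 622.7604: forward underpriced → reverse cash-and-carry (short the stock, invest proceeds at r, pay the dividends, go long the forward).
Profit at T = |F_mkt − F*| = |616.25 − 622.7604| = S$6.51 per share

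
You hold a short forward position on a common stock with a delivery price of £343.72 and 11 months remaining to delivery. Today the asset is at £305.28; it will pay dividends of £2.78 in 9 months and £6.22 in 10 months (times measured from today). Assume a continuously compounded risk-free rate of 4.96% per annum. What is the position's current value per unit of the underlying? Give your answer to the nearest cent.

PV(remaining dividends) I = 2.78·e^(−0.0496·9/12) + 6.22·e^(−0.0496·10/12) = 8.6466
Current forward F = (S − I)·e^(rT) = (305.28 − 8.6466)·e^(0.0496·11/12) = 296.6334 × 1.046516 = 310.4316
Value (long) = (F − K)·e^(−rT) = (310.4316 − 343.72) × 0.955551 = -31.8088
Short position value = −(long value) = £31.81

£31.81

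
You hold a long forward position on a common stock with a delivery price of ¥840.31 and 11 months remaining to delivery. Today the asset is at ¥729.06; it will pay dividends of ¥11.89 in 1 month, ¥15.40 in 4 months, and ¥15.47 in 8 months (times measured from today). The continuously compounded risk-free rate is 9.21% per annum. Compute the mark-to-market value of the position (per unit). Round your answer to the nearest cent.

PV(remaining dividends) I = 11.89·e^(−0.0921·1/12) + 15.40·e^(−0.0921·4/12) + 15.47·e^(−0.0921·8/12) = 41.2822
Current forward F = (S − I)·e^(rT) = (729.06 − 41.2822)·e^(0.0921·11/12) = 687.7778 × 1.088091 = 748.3648
Value (long) = (F − K)·e^(−rT) = (748.3648 − 840.31) × 0.919041 = -84.5014
Value = -¥84.50

-¥84.50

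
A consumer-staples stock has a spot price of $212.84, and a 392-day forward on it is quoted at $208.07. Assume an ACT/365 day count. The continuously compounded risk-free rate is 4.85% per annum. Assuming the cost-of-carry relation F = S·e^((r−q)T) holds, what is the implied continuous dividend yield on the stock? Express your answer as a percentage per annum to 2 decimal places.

From F = S·e^((r−q)T): (r − q) = ln(F/S)/T
ln(208.07/212.84) = ln(0.977589) = -0.022666
(r − q) = -0.022666 / (392/365) = -0.021105
q = r − ln(F/S)/T = 0.0485 + 0.021105 = 0.069605
q = 6.96%

6.96%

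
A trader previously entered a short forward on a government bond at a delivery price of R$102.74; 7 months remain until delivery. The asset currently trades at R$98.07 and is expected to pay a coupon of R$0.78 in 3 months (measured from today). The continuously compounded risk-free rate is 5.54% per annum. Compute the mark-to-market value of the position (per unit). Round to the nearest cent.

PV(remaining coupons) I = 0.78·e^(−0.0554·3/12) = 0.7693
Current forward F = (S − I)·e^(rT) = (98.07 − 0.7693)·e^(0.0554·7/12) = 97.3007 × 1.032845 = 100.4965
Value (long) = (F − K)·e^(−rT) = (100.4965 − 102.74) × 0.968200 = -2.1722
Short position value = −(long value) = R$2.17

R$2.17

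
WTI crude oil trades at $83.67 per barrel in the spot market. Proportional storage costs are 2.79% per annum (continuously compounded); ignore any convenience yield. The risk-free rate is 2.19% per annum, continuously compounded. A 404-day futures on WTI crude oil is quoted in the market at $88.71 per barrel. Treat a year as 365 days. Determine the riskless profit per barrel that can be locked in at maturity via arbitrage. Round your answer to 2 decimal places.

$0.30 per barrel

Fair futures: F* = S·e^(carry·T), with carry = (r + u) = 0.0219 + 0.0279 = 0.0498
F* = 83.67 · e^(0.0498 × 404/365) = 83.67 · e^0.055121 = 83.67 × 1.056668 = $88.4114
Market $88.71 > fair $88.4114: forward overpriced → cash-and-carry (buy spot, short the forward).
At maturity, profit = |F_mkt − F*| = |88.71 − 88.4114| = $0.30 per barrel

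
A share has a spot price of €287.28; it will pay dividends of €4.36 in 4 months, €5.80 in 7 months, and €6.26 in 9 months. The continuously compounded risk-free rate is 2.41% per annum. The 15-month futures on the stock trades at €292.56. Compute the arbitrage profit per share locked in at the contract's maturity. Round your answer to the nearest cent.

PV(dividends) I = 4.36·e^(−0.0241·4/12) + 5.80·e^(−0.0241·7/12) + 6.26·e^(−0.0241·9/12) = 16.1920
Fair futures F* = (S − I)·e^(rT) = (287.28 − 16.1920)·e^0.030125 = 271.0880 × 1.030583 = 279.3787
Market €292.56 > fair 279.3787: forward overpriced → cash-and-carry (borrow at r, buy the stock and collect the dividends, short the forward).
Profit at T = |F_mkt − F*| = |292.56 − 279.3787| = €13.18 per share

€13.18 per share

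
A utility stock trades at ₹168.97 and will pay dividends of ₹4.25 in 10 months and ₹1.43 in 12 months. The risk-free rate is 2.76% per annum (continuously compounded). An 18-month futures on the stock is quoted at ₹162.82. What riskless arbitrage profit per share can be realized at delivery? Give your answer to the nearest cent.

PV(dividends) I = 4.25·e^(−0.0276·10/12) + 1.43·e^(−0.0276·12/12) = 5.5444
Fair futures F* = (S − I)·e^(rT) = (168.97 − 5.5444)·e^0.041400 = 163.4256 × 1.042269 = 170.3334
Market ₹162.82 < fair 170.3334: forward underpriced → reverse cash-and-carry (short the stock, invest proceeds at r, pay the dividends, go long the forward).
Profit at T = |F_mkt − F*| = |162.82 − 170.3334| = ₹7.51 per share

₹7.51 per share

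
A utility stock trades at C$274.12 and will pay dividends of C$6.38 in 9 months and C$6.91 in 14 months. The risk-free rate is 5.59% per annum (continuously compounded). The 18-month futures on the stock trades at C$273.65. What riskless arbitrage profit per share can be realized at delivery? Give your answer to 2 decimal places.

C$10.75 per share

PV(dividends) I = 6.38·e^(−0.0559·9/12) + 6.91·e^(−0.0559·14/12) = 12.5918
Fair futures F* = (S − I)·e^(rT) = (274.12 − 12.5918)·e^0.083850 = 261.5282 × 1.087466 = 284.4030
Market C$273.65 < fair 284.4030: forward underpriced → reverse cash-and-carry (short the stock, invest proceeds at r, pay the dividends, go long the forward).
Profit at T = |F_mkt − F*| = |273.65 − 284.4030| = C$10.75 per share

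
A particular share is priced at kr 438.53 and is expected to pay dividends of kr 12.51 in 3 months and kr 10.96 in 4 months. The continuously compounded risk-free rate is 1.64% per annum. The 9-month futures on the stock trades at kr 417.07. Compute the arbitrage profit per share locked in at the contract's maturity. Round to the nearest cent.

kr 3.24 per share

PV(dividends) I = 12.51·e^(−0.0164·3/12) + 10.96·e^(−0.0164·4/12) = 23.3591
Fair futures F* = (S − I)·e^(rT) = (438.53 − 23.3591)·e^0.012300 = 415.1709 × 1.012376 = 420.3091
Market kr 417.07 < fair 420.3091: forward underpriced → reverse cash-and-carry (short the stock, invest proceeds at r, pay the dividends, go long the forward).
Profit at T = |F_mkt − F*| = |417.07 − 420.3091| = kr 3.24 per share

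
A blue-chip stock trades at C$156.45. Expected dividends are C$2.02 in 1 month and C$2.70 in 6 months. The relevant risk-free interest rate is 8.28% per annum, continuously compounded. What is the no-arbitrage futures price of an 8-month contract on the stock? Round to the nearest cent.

PV(dividends) I = 2.02·e^(−0.0828·1/12) + 2.70·e^(−0.0828·6/12)
I = 2.0061 + 2.5905 = 4.5966
F = (S − I)·e^(rT) = (156.45 − 4.5966) · e^(0.0828·8/12)
= 151.8534 · e^0.055200 = 151.8534 × 1.056752 = C$160.47

C$160.47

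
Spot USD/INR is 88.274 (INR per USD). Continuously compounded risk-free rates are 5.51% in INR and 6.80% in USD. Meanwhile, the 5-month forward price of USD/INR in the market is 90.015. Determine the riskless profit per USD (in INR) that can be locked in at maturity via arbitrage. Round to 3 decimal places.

2.214 per USD (in INR)

Fair forward: F* = S·e^(carry·T), with carry = (r_INR − r_USD) = 0.0551 − 0.0680 = -0.0129
F* = 88.274 · e^(-0.0129 × 5/12) = 88.274 · e^-0.005375 = 88.274 × 0.994639 = 87.8008
Market 90.015 > fair 87.8008: forward overpriced → cash-and-carry (buy spot, short the forward).
At maturity, profit = |F_mkt − F*| = |90.015 − 87.8008| = 2.214 per USD (in INR)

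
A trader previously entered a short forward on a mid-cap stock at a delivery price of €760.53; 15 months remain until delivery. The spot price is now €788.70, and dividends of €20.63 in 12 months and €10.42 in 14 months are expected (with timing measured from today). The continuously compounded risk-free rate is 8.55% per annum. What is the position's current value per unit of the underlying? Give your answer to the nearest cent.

-€76.89

PV(remaining dividends) I = 20.63·e^(−0.0855·12/12) + 10.42·e^(−0.0855·14/12) = 28.3702
Current forward F = (S − I)·e^(rT) = (788.70 − 28.3702)·e^(0.0855·15/12) = 760.3298 × 1.112795 = 846.0912
Value (long) = (F − K)·e^(−rT) = (846.0912 − 760.53) × 0.898638 = 76.8885
Short position value = −(long value) = -€76.89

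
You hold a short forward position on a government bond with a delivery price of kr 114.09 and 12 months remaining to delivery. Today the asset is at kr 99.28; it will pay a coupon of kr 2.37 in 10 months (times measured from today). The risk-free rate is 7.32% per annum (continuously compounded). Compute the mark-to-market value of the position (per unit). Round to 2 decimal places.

kr 8.99

PV(remaining coupons) I = 2.37·e^(−0.0732·10/12) = 2.2298
Current forward F = (S − I)·e^(rT) = (99.28 − 2.2298)·e^(0.0732·12/12) = 97.0502 × 1.075946 = 104.4208
Value (long) = (F − K)·e^(−rT) = (104.4208 − 114.09) × 0.929415 = -8.9867
Short position value = −(long value) = kr 8.99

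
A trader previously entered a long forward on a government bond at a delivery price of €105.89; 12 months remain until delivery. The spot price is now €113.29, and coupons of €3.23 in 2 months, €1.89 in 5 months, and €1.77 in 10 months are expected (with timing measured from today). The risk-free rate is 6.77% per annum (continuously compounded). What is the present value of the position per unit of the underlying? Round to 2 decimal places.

PV(remaining coupons) I = 3.23·e^(−0.0677·2/12) + 1.89·e^(−0.0677·5/12) + 1.77·e^(−0.0677·10/12) = 6.7041
Current forward F = (S − I)·e^(rT) = (113.29 − 6.7041)·e^(0.0677·12/12) = 106.5859 × 1.070044 = 114.0516
Value (long) = (F − K)·e^(−rT) = (114.0516 − 105.89) × 0.934541 = 7.6273
Value = €7.63

€7.63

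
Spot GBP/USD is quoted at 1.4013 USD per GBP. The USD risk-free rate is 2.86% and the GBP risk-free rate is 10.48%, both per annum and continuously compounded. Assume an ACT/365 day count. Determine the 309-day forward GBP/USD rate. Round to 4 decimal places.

1.3138

F = S·e^((r_USD − r_GBP)T) = 1.4013 · e^((0.0286 − 0.1048) × 309/365)
= 1.4013 · e^-0.064509 = 1.4013 × 0.937528
F = 1.3138 USD per GBP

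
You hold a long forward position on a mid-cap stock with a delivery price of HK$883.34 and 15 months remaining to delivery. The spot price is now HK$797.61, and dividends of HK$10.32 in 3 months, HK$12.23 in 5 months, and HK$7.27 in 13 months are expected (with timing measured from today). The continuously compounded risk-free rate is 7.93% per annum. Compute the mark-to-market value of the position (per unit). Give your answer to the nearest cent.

PV(remaining dividends) I = 10.32·e^(−0.0793·3/12) + 12.23·e^(−0.0793·5/12) + 7.27·e^(−0.0793·13/12) = 28.6214
Current forward F = (S − I)·e^(rT) = (797.61 − 28.6214)·e^(0.0793·15/12) = 768.9886 × 1.104204 = 849.1203
Value (long) = (F − K)·e^(−rT) = (849.1203 − 883.34) × 0.905629 = -30.9904
Value = -HK$30.99

-HK$30.99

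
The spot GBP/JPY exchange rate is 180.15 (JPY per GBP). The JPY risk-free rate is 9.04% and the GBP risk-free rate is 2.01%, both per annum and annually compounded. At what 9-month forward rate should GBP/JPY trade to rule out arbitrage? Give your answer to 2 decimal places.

189.38

By covered interest parity, F = S · (1+r_JPY)^T / (1+r_GBP)^T
= 180.15 × 1.067061 / 1.015037 = 180.15 × 1.051253
F = 189.38 JPY per GBP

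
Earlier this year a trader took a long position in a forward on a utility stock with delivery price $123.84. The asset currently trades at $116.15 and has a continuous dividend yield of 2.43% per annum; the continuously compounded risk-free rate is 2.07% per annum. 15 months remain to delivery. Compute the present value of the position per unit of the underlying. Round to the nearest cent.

-$8.00

Current fair forward for the remaining 15 months: F = S·e^((r − q)·T), (r − q) = 0.0207 − 0.0243 = -0.0036
F = 116.15 · e^(-0.0036 × 15/12) = 116.15 × 0.995510 = 115.6285
Value of long forward = (F − K)·e^(−rT) = (115.6285 − 123.84) · e^(−0.0207·15/12)
= -8.2115 × 0.974457 = -8.00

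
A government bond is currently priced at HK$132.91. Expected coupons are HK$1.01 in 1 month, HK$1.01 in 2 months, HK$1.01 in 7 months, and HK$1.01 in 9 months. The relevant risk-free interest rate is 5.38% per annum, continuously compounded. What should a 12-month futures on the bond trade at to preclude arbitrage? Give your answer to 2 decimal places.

HK$136.08

PV(coupons) I = 1.01·e^(−0.0538·1/12) + 1.01·e^(−0.0538·2/12) + 1.01·e^(−0.0538·7/12) + 1.01·e^(−0.0538·9/12)
I = 1.0055 + 1.0010 + 0.9788 + 0.9701 = 3.9554
F = (S − I)·e^(rT) = (132.91 − 3.9554) · e^(0.0538·12/12)
= 128.9546 · e^0.053800 = 128.9546 × 1.055274 = HK$136.08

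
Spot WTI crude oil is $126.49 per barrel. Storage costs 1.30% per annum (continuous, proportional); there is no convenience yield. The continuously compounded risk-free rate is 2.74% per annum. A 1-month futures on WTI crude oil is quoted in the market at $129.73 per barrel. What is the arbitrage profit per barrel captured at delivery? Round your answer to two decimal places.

$2.81 per barrel

Fair futures: F* = S·e^(carry·T), with carry = (r + u) = 0.0274 + 0.0130 = 0.0404
F* = 126.49 · e^(0.0404 × 1/12) = 126.49 · e^0.003367 = 126.49 × 1.003373 = $126.9167
Market $129.73 > fair $126.9167: forward overpriced → cash-and-carry (buy spot, short the forward).
At maturity, profit = |F_mkt − F*| = |129.73 − 126.9167| = $2.81 per barrel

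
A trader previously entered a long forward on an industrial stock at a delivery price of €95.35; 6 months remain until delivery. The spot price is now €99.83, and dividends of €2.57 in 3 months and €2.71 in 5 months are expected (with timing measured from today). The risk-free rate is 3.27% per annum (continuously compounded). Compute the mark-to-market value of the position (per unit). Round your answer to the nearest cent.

€0.80

PV(remaining dividends) I = 2.57·e^(−0.0327·3/12) + 2.71·e^(−0.0327·5/12) = 5.2224
Current forward F = (S − I)·e^(rT) = (99.83 − 5.2224)·e^(0.0327·6/12) = 94.6076 × 1.016484 = 96.1671
Value (long) = (F − K)·e^(−rT) = (96.1671 − 95.35) × 0.983783 = 0.8038
Value = €0.80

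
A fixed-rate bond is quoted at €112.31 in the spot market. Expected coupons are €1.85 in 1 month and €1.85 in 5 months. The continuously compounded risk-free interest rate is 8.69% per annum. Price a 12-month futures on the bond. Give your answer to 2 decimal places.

€118.56

PV(coupons) I = 1.85·e^(−0.0869·1/12) + 1.85·e^(−0.0869·5/12)
I = 1.8367 + 1.7842 = 3.6209
F = (S − I)·e^(rT) = (112.31 − 3.6209) · e^(0.0869·12/12)
= 108.6891 · e^0.086900 = 108.6891 × 1.090788 = €118.56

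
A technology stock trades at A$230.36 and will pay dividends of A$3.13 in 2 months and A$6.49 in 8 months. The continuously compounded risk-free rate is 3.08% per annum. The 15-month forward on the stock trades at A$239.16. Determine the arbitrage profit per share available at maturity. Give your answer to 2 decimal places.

A$9.60 per share

PV(dividends) I = 3.13·e^(−0.0308·2/12) + 6.49·e^(−0.0308·8/12) = 9.4721
Fair forward F* = (S − I)·e^(rT) = (230.36 − 9.4721)·e^0.038500 = 220.8879 × 1.039251 = 229.5580
Market A$239.16 > fair 229.5580: forward overpriced → cash-and-carry (borrow at r, buy the stock and collect the dividends, short the forward).
Profit at T = |F_mkt − F*| = |239.16 − 229.5580| = A$9.60 per share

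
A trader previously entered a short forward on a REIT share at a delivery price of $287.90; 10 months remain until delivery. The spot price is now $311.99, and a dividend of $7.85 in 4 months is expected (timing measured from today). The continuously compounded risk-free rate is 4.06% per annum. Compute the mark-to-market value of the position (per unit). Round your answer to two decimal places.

-$25.92

PV(remaining dividends) I = 7.85·e^(−0.0406·4/12) = 7.7445
Current forward F = (S − I)·e^(rT) = (311.99 − 7.7445)·e^(0.0406·10/12) = 304.2455 × 1.034412 = 314.7152
Value (long) = (F − K)·e^(−rT) = (314.7152 − 287.90) × 0.966733 = 25.9231
Short position value = −(long value) = -$25.92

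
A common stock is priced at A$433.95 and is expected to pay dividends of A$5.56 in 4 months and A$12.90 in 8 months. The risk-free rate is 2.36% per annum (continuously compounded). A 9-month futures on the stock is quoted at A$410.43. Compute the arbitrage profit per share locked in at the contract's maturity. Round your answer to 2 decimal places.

PV(dividends) I = 5.56·e^(−0.0236·4/12) + 12.90·e^(−0.0236·8/12) = 18.2151
Fair futures F* = (S − I)·e^(rT) = (433.95 − 18.2151)·e^0.017700 = 415.7349 × 1.017858 = 423.1591
Market A$410.43 < fair 423.1591: forward underpriced → reverse cash-and-carry (short the stock, invest proceeds at r, pay the dividends, go long the forward).
Profit at T = |F_mkt − F*| = |410.43 − 423.1591| = A$12.73 per share

A$12.73 per share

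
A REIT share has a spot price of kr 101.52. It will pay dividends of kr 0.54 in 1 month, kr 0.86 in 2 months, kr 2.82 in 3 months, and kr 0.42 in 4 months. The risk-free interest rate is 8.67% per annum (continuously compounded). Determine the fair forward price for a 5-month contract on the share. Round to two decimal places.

kr 100.54

PV(dividends) I = 0.54·e^(−0.0867·1/12) + 0.86·e^(−0.0867·2/12) + 2.82·e^(−0.0867·3/12) + 0.42·e^(−0.0867·4/12)
I = 0.5361 + 0.8477 + 2.7595 + 0.4080 = 4.5513
F = (S − I)·e^(rT) = (101.52 − 4.5513) · e^(0.0867·5/12)
= 96.9687 · e^0.036125 = 96.9687 × 1.036785 = kr 100.54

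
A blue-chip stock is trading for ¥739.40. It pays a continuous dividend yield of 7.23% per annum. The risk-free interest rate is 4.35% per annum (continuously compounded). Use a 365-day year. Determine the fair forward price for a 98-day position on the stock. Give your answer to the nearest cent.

¥733.70

F = S·e^((r − q)T) = 739.40 · e^((0.0435 − 0.0723) × 98/365)
= 739.40 · e^-0.007733 = 739.40 × 0.992297
F = ¥733.70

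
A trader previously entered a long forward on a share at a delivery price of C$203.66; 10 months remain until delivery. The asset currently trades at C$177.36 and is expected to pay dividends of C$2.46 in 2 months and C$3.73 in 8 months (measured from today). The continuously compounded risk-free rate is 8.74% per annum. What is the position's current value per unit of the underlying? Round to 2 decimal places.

-C$17.94

PV(remaining dividends) I = 2.46·e^(−0.0874·2/12) + 3.73·e^(−0.0874·8/12) = 5.9433
Current forward F = (S − I)·e^(rT) = (177.36 − 5.9433)·e^(0.0874·10/12) = 171.4167 × 1.075551 = 184.3674
Value (long) = (F − K)·e^(−rT) = (184.3674 − 203.66) × 0.929756 = -17.9374
Value = -C$17.94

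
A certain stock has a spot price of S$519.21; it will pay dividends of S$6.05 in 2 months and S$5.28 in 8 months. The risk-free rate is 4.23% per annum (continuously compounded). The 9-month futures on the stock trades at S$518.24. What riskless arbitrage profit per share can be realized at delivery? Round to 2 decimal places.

S$6.21 per share

PV(dividends) I = 6.05·e^(−0.0423·2/12) + 5.28·e^(−0.0423·8/12) = 11.1407
Fair futures F* = (S − I)·e^(rT) = (519.21 − 11.1407)·e^0.031725 = 508.0693 × 1.032234 = 524.4464
Market S$518.24 < fair 524.4464: forward underpriced → reverse cash-and-carry (short the stock, invest proceeds at r, pay the dividends, go long the forward).
Profit at T = |F_mkt − F*| = |518.24 − 524.4464| = S$6.21 per share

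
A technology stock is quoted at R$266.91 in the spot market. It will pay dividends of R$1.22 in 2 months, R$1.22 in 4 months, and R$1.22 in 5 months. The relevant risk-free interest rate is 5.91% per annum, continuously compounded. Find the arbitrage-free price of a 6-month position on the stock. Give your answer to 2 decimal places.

PV(dividends) I = 1.22·e^(−0.0591·2/12) + 1.22·e^(−0.0591·4/12) + 1.22·e^(−0.0591·5/12)
I = 1.2080 + 1.1962 + 1.1903 = 3.5945
F = (S − I)·e^(rT) = (266.91 − 3.5945) · e^(0.0591·6/12)
= 263.3155 · e^0.029550 = 263.3155 × 1.029991 = R$271.21

R$271.21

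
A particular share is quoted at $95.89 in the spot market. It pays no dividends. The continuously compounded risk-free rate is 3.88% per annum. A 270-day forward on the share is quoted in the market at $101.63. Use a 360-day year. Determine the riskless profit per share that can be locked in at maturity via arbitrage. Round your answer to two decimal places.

$2.91 per share

Fair forward: F* = S·e^(carry·T), with carry = r = 0.0388
F* = 95.89 · e^(0.0388 × 270/360) = 95.89 · e^0.029100 = 95.89 × 1.029528 = $98.7214
Market $101.63 > fair $98.7214: forward overpriced → cash-and-carry (buy spot, short the forward).
At maturity, profit = |F_mkt − F*| = |101.63 − 98.7214| = $2.91 per share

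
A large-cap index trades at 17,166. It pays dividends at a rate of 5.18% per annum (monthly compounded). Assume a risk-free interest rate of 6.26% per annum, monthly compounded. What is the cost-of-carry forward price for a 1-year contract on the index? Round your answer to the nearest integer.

17,352

F = S · (1+r/12)^(12T) / (1+q/12)^(12T)
= 17166 × 1.064428 / 1.053048 = 17166 × 1.010807
F = 17,352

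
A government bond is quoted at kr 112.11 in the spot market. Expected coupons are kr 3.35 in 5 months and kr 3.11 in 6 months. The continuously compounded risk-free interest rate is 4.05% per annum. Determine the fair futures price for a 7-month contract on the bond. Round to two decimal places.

kr 108.30

PV(coupons) I = 3.35·e^(−0.0405·5/12) + 3.11·e^(−0.0405·6/12)
I = 3.2939 + 3.0477 = 6.3416
F = (S − I)·e^(rT) = (112.11 − 6.3416) · e^(0.0405·7/12)
= 105.7684 · e^0.023625 = 105.7684 × 1.023906 = kr 108.30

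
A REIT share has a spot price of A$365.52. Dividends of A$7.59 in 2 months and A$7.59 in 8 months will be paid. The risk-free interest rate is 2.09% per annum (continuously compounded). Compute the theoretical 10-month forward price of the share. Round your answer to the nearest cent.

PV(dividends) I = 7.59·e^(−0.0209·2/12) + 7.59·e^(−0.0209·8/12)
I = 7.5636 + 7.4850 = 15.0486
F = (S − I)·e^(rT) = (365.52 − 15.0486) · e^(0.0209·10/12)
= 350.4714 · e^0.017417 = 350.4714 × 1.017570 = A$356.63

A$356.63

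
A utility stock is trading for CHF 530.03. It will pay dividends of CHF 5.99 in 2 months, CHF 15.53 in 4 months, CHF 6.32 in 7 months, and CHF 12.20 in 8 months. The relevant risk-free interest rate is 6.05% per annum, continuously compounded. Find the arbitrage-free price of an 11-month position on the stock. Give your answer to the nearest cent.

CHF 519.06

PV(dividends) I = 5.99·e^(−0.0605·2/12) + 15.53·e^(−0.0605·4/12) + 6.32·e^(−0.0605·7/12) + 12.20·e^(−0.0605·8/12)
I = 5.9299 + 15.2199 + 6.1008 + 11.7177 = 38.9683
F = (S − I)·e^(rT) = (530.03 − 38.9683) · e^(0.0605·11/12)
= 491.0617 · e^0.055458 = 491.0617 × 1.057025 = CHF 519.06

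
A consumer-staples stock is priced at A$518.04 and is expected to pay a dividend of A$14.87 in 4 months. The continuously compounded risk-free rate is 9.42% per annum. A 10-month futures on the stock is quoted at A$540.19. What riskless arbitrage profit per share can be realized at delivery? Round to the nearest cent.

PV(dividends) I = 14.87·e^(−0.0942·4/12) = 14.4103
Fair futures F* = (S − I)·e^(rT) = (518.04 − 14.4103)·e^0.078500 = 503.6297 × 1.081663 = 544.7576
Market A$540.19 < fair 544.7576: forward underpriced → reverse cash-and-carry (short the stock, invest proceeds at r, pay the dividends, go long the forward).
Profit at T = |F_mkt − F*| = |540.19 − 544.7576| = A$4.57 per share

A$4.57 per share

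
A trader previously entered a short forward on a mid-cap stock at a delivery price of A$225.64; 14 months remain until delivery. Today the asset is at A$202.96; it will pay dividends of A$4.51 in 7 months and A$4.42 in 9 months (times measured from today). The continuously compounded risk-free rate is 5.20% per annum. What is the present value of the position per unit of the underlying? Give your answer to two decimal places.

PV(remaining dividends) I = 4.51·e^(−0.0520·7/12) + 4.42·e^(−0.0520·9/12) = 8.6262
Current forward F = (S − I)·e^(rT) = (202.96 − 8.6262)·e^(0.0520·14/12) = 194.3338 × 1.062545 = 206.4884
Value (long) = (F − K)·e^(−rT) = (206.4884 − 225.64) × 0.941137 = -18.0243
Short position value = −(long value) = A$18.02

A$18.02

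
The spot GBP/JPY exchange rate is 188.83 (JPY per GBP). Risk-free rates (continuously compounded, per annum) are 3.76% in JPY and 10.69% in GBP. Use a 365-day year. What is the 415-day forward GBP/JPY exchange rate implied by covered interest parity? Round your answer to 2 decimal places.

174.52

F = S·e^((r_JPY − r_GBP)T) = 188.83 · e^((0.0376 − 0.1069) × 415/365)
= 188.83 · e^-0.078793 = 188.83 × 0.924231
F = 174.52 JPY per GBP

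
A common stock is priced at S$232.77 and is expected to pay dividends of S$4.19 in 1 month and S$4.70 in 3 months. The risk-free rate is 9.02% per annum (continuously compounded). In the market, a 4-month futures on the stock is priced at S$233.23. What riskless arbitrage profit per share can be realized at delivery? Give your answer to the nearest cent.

S$2.38 per share

PV(dividends) I = 4.19·e^(−0.0902·1/12) + 4.70·e^(−0.0902·3/12) = 8.7538
Fair futures F* = (S − I)·e^(rT) = (232.77 − 8.7538)·e^0.030067 = 224.0162 × 1.030524 = 230.8541
Market S$233.23 > fair 230.8541: forward overpriced → cash-and-carry (borrow at r, buy the stock and collect the dividends, short the forward).
Profit at T = |F_mkt − F*| = |233.23 − 230.8541| = S$2.38 per share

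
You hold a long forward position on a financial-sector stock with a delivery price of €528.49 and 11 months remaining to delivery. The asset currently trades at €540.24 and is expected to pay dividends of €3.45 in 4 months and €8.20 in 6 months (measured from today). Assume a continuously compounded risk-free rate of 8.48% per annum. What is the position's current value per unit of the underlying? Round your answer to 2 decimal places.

€40.06

PV(remaining dividends) I = 3.45·e^(−0.0848·4/12) + 8.20·e^(−0.0848·6/12) = 11.2134
Current forward F = (S − I)·e^(rT) = (540.24 − 11.2134)·e^(0.0848·11/12) = 529.0266 × 1.080834 = 571.7899
Value (long) = (F − K)·e^(−rT) = (571.7899 − 528.49) × 0.925211 = 40.0615
Value = €40.06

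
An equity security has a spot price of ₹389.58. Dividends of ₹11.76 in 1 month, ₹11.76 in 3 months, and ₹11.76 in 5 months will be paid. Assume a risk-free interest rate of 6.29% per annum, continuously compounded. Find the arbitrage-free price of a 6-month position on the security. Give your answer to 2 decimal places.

₹366.19

PV(dividends) I = 11.76·e^(−0.0629·1/12) + 11.76·e^(−0.0629·3/12) + 11.76·e^(−0.0629·5/12)
I = 11.6985 + 11.5765 + 11.4558 = 34.7308
F = (S − I)·e^(rT) = (389.58 − 34.7308) · e^(0.0629·6/12)
= 354.8492 · e^0.031450 = 354.8492 × 1.031950 = ₹366.19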